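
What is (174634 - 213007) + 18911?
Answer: -19462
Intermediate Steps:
(174634 - 213007) + 18911 = -38373 + 18911 = -19462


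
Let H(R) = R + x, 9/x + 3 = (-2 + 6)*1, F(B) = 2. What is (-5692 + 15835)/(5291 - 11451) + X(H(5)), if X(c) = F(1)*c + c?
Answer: 35511/880 ≈ 40.353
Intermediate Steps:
x = 9 (x = 9/(-3 + (-2 + 6)*1) = 9/(-3 + 4*1) = 9/(-3 + 4) = 9/1 = 9*1 = 9)
H(R) = 9 + R (H(R) = R + 9 = 9 + R)
X(c) = 3*c (X(c) = 2*c + c = 3*c)
(-5692 + 15835)/(5291 - 11451) + X(H(5)) = (-5692 + 15835)/(5291 - 11451) + 3*(9 + 5) = 10143/(-6160) + 3*14 = 10143*(-1/6160) + 42 = -1449/880 + 42 = 35511/880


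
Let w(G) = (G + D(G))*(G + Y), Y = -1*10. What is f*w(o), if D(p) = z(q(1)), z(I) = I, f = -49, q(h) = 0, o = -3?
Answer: -1911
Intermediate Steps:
D(p) = 0
Y = -10
w(G) = G*(-10 + G) (w(G) = (G + 0)*(G - 10) = G*(-10 + G))
f*w(o) = -(-147)*(-10 - 3) = -(-147)*(-13) = -49*39 = -1911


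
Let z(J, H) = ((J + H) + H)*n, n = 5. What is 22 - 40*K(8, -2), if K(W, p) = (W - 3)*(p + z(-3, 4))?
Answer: -4578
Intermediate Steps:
z(J, H) = 5*J + 10*H (z(J, H) = ((J + H) + H)*5 = ((H + J) + H)*5 = (J + 2*H)*5 = 5*J + 10*H)
K(W, p) = (-3 + W)*(25 + p) (K(W, p) = (W - 3)*(p + (5*(-3) + 10*4)) = (-3 + W)*(p + (-15 + 40)) = (-3 + W)*(p + 25) = (-3 + W)*(25 + p))
22 - 40*K(8, -2) = 22 - 40*(-75 - 3*(-2) + 25*8 + 8*(-2)) = 22 - 40*(-75 + 6 + 200 - 16) = 22 - 40*115 = 22 - 4600 = -4578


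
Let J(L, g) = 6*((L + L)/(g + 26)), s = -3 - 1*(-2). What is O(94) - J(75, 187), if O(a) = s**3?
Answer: -371/71 ≈ -5.2253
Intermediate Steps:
s = -1 (s = -3 + 2 = -1)
J(L, g) = 12*L/(26 + g) (J(L, g) = 6*((2*L)/(26 + g)) = 6*(2*L/(26 + g)) = 12*L/(26 + g))
O(a) = -1 (O(a) = (-1)**3 = -1)
O(94) - J(75, 187) = -1 - 12*75/(26 + 187) = -1 - 12*75/213 = -1 - 1*300/71 = -1 - 300/71 = -371/71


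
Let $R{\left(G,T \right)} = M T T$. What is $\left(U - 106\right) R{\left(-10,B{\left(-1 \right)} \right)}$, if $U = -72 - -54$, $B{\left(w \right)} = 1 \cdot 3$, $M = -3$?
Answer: $3348$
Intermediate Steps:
$B{\left(w \right)} = 3$
$R{\left(G,T \right)} = - 3 T^{2}$ ($R{\left(G,T \right)} = - 3 T T = - 3 T^{2}$)
$U = -18$ ($U = -72 + 54 = -18$)
$\left(U - 106\right) R{\left(-10,B{\left(-1 \right)} \right)} = \left(-18 - 106\right) \left(- 3 \cdot 3^{2}\right) = - 124 \left(\left(-3\right) 9\right) = \left(-124\right) \left(-27\right) = 3348$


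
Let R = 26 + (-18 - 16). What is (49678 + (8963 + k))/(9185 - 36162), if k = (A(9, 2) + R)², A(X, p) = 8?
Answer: -58641/26977 ≈ -2.1737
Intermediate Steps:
R = -8 (R = 26 - 34 = -8)
k = 0 (k = (8 - 8)² = 0² = 0)
(49678 + (8963 + k))/(9185 - 36162) = (49678 + (8963 + 0))/(9185 - 36162) = (49678 + 8963)/(-26977) = 58641*(-1/26977) = -58641/26977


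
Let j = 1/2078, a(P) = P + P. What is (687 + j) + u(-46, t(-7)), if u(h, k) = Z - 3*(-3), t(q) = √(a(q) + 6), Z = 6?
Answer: 1458757/2078 ≈ 702.00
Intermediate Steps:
a(P) = 2*P
j = 1/2078 ≈ 0.00048123
t(q) = √(6 + 2*q) (t(q) = √(2*q + 6) = √(6 + 2*q))
u(h, k) = 15 (u(h, k) = 6 - 3*(-3) = 6 + 9 = 15)
(687 + j) + u(-46, t(-7)) = (687 + 1/2078) + 15 = 1427587/2078 + 15 = 1458757/2078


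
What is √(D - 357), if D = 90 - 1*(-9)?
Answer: I*√258 ≈ 16.062*I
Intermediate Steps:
D = 99 (D = 90 + 9 = 99)
√(D - 357) = √(99 - 357) = √(-258) = I*√258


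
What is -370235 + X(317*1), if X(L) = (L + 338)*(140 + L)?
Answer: -70900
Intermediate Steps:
X(L) = (140 + L)*(338 + L) (X(L) = (338 + L)*(140 + L) = (140 + L)*(338 + L))
-370235 + X(317*1) = -370235 + (47320 + (317*1)² + 478*(317*1)) = -370235 + (47320 + 317² + 478*317) = -370235 + (47320 + 100489 + 151526) = -370235 + 299335 = -70900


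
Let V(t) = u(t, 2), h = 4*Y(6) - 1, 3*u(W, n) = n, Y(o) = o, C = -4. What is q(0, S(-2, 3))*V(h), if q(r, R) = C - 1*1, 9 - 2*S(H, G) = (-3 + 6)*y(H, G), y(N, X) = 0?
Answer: -10/3 ≈ -3.3333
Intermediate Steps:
u(W, n) = n/3
S(H, G) = 9/2 (S(H, G) = 9/2 - (-3 + 6)*0/2 = 9/2 - 3*0/2 = 9/2 - ½*0 = 9/2 + 0 = 9/2)
q(r, R) = -5 (q(r, R) = -4 - 1*1 = -4 - 1 = -5)
h = 23 (h = 4*6 - 1 = 24 - 1 = 23)
V(t) = ⅔ (V(t) = (⅓)*2 = ⅔)
q(0, S(-2, 3))*V(h) = -5*⅔ = -10/3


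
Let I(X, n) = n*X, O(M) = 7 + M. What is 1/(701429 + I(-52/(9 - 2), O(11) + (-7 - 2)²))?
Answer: 7/4904855 ≈ 1.4272e-6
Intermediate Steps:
I(X, n) = X*n
1/(701429 + I(-52/(9 - 2), O(11) + (-7 - 2)²)) = 1/(701429 + (-52/(9 - 2))*((7 + 11) + (-7 - 2)²)) = 1/(701429 + (-52/7)*(18 + (-9)²)) = 1/(701429 + ((⅐)*(-52))*(18 + 81)) = 1/(701429 - 52/7*99) = 1/(701429 - 5148/7) = 1/(4904855/7) = 7/4904855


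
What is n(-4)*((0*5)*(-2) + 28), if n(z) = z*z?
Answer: 448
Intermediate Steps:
n(z) = z**2
n(-4)*((0*5)*(-2) + 28) = (-4)**2*((0*5)*(-2) + 28) = 16*(0*(-2) + 28) = 16*(0 + 28) = 16*28 = 448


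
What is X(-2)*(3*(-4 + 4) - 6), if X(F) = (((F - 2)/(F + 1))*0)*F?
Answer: 0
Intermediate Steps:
X(F) = 0 (X(F) = (((-2 + F)/(1 + F))*0)*F = 0*F = 0)
X(-2)*(3*(-4 + 4) - 6) = 0*(3*(-4 + 4) - 6) = 0*(3*0 - 6) = 0*(0 - 6) = 0*(-6) = 0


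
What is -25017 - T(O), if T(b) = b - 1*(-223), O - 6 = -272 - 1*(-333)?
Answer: -25307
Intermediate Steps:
O = 67 (O = 6 + (-272 - 1*(-333)) = 6 + (-272 + 333) = 6 + 61 = 67)
T(b) = 223 + b (T(b) = b + 223 = 223 + b)
-25017 - T(O) = -25017 - (223 + 67) = -25017 - 1*290 = -25017 - 290 = -25307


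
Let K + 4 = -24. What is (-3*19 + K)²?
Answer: 7225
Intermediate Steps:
K = -28 (K = -4 - 24 = -28)
(-3*19 + K)² = (-3*19 - 28)² = (-57 - 28)² = (-85)² = 7225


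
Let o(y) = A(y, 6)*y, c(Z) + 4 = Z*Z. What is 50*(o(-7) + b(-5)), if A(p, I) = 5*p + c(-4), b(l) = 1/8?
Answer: 32225/4 ≈ 8056.3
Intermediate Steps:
b(l) = ⅛ (b(l) = 1*(⅛) = ⅛)
c(Z) = -4 + Z² (c(Z) = -4 + Z*Z = -4 + Z²)
A(p, I) = 12 + 5*p (A(p, I) = 5*p + (-4 + (-4)²) = 5*p + (-4 + 16) = 5*p + 12 = 12 + 5*p)
o(y) = y*(12 + 5*y) (o(y) = (12 + 5*y)*y = y*(12 + 5*y))
50*(o(-7) + b(-5)) = 50*(-7*(12 + 5*(-7)) + ⅛) = 50*(-7*(12 - 35) + ⅛) = 50*(-7*(-23) + ⅛) = 50*(161 + ⅛) = 50*(1289/8) = 32225/4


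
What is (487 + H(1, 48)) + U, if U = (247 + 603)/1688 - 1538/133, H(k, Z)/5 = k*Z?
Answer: 80365657/112252 ≈ 715.94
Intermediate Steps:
H(k, Z) = 5*Z*k (H(k, Z) = 5*(k*Z) = 5*(Z*k) = 5*Z*k)
U = -1241547/112252 (U = 850*(1/1688) - 1538*1/133 = 425/844 - 1538/133 = -1241547/112252 ≈ -11.060)
(487 + H(1, 48)) + U = (487 + 5*48*1) - 1241547/112252 = (487 + 240) - 1241547/112252 = 727 - 1241547/112252 = 80365657/112252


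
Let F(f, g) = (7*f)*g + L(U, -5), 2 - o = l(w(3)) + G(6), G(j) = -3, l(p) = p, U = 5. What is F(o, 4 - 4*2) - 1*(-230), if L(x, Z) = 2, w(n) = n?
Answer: 176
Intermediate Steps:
o = 2 (o = 2 - (3 - 3) = 2 - 1*0 = 2 + 0 = 2)
F(f, g) = 2 + 7*f*g (F(f, g) = (7*f)*g + 2 = 7*f*g + 2 = 2 + 7*f*g)
F(o, 4 - 4*2) - 1*(-230) = (2 + 7*2*(4 - 4*2)) - 1*(-230) = (2 + 7*2*(4 - 8)) + 230 = (2 + 7*2*(-4)) + 230 = (2 - 56) + 230 = -54 + 230 = 176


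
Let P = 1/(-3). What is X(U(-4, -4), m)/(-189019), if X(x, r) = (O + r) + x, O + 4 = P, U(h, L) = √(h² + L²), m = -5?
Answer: 28/567057 - 4*√2/189019 ≈ 1.9450e-5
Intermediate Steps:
P = -⅓ ≈ -0.33333
U(h, L) = √(L² + h²)
O = -13/3 (O = -4 - ⅓ = -13/3 ≈ -4.3333)
X(x, r) = -13/3 + r + x (X(x, r) = (-13/3 + r) + x = -13/3 + r + x)
X(U(-4, -4), m)/(-189019) = (-13/3 - 5 + √((-4)² + (-4)²))/(-189019) = (-13/3 - 5 + √(16 + 16))*(-1/189019) = (-13/3 - 5 + √32)*(-1/189019) = (-13/3 - 5 + 4*√2)*(-1/189019) = (-28/3 + 4*√2)*(-1/189019) = 28/567057 - 4*√2/189019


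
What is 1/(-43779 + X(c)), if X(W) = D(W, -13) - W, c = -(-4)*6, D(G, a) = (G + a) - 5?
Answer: -1/43797 ≈ -2.2833e-5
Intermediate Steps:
D(G, a) = -5 + G + a
c = 24 (c = -4*(-6) = 24)
X(W) = -18 (X(W) = (-5 + W - 13) - W = (-18 + W) - W = -18)
1/(-43779 + X(c)) = 1/(-43779 - 18) = 1/(-43797) = -1/43797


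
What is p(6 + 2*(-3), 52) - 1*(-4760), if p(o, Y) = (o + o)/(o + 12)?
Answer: 4760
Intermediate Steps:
p(o, Y) = 2*o/(12 + o) (p(o, Y) = (2*o)/(12 + o) = 2*o/(12 + o))
p(6 + 2*(-3), 52) - 1*(-4760) = 2*(6 + 2*(-3))/(12 + (6 + 2*(-3))) - 1*(-4760) = 2*(6 - 6)/(12 + (6 - 6)) + 4760 = 2*0/(12 + 0) + 4760 = 2*0/12 + 4760 = 2*0*(1/12) + 4760 = 0 + 4760 = 4760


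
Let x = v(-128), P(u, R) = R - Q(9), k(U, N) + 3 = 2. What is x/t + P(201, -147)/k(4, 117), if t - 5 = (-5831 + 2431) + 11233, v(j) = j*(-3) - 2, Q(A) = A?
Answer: 611555/3919 ≈ 156.05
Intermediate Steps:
k(U, N) = -1 (k(U, N) = -3 + 2 = -1)
v(j) = -2 - 3*j (v(j) = -3*j - 2 = -2 - 3*j)
t = 7838 (t = 5 + ((-5831 + 2431) + 11233) = 5 + (-3400 + 11233) = 5 + 7833 = 7838)
P(u, R) = -9 + R (P(u, R) = R - 1*9 = R - 9 = -9 + R)
x = 382 (x = -2 - 3*(-128) = -2 + 384 = 382)
x/t + P(201, -147)/k(4, 117) = 382/7838 + (-9 - 147)/(-1) = 382*(1/7838) - 156*(-1) = 191/3919 + 156 = 611555/3919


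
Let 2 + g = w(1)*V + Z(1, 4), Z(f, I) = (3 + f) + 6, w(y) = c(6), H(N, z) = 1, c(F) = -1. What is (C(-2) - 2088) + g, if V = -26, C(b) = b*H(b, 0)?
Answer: -2056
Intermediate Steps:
C(b) = b (C(b) = b*1 = b)
w(y) = -1
Z(f, I) = 9 + f
g = 34 (g = -2 + (-1*(-26) + (9 + 1)) = -2 + (26 + 10) = -2 + 36 = 34)
(C(-2) - 2088) + g = (-2 - 2088) + 34 = -2090 + 34 = -2056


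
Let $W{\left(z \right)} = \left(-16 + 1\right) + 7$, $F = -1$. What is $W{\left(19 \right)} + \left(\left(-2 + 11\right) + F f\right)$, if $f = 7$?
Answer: $-6$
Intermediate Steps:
$W{\left(z \right)} = -8$ ($W{\left(z \right)} = -15 + 7 = -8$)
$W{\left(19 \right)} + \left(\left(-2 + 11\right) + F f\right) = -8 + \left(\left(-2 + 11\right) - 7\right) = -8 + \left(9 - 7\right) = -8 + 2 = -6$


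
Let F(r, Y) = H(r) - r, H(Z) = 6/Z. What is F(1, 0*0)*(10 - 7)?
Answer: 15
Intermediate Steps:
F(r, Y) = -r + 6/r (F(r, Y) = 6/r - r = -r + 6/r)
F(1, 0*0)*(10 - 7) = (-1*1 + 6/1)*(10 - 7) = (-1 + 6*1)*3 = (-1 + 6)*3 = 5*3 = 15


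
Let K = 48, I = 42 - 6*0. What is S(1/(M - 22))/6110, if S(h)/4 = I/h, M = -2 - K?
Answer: -6048/3055 ≈ -1.9797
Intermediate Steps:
I = 42 (I = 42 + 0 = 42)
M = -50 (M = -2 - 1*48 = -2 - 48 = -50)
S(h) = 168/h (S(h) = 4*(42/h) = 168/h)
S(1/(M - 22))/6110 = (168/(1/(-50 - 22)))/6110 = (168/(1/(-72)))*(1/6110) = (168/(-1/72))*(1/6110) = (168*(-72))*(1/6110) = -12096*1/6110 = -6048/3055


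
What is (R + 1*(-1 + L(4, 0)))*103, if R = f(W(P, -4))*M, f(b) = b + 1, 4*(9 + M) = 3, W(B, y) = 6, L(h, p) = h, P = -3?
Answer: -22557/4 ≈ -5639.3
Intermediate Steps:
M = -33/4 (M = -9 + (¼)*3 = -9 + ¾ = -33/4 ≈ -8.2500)
f(b) = 1 + b
R = -231/4 (R = (1 + 6)*(-33/4) = 7*(-33/4) = -231/4 ≈ -57.750)
(R + 1*(-1 + L(4, 0)))*103 = (-231/4 + 1*(-1 + 4))*103 = (-231/4 + 1*3)*103 = (-231/4 + 3)*103 = -219/4*103 = -22557/4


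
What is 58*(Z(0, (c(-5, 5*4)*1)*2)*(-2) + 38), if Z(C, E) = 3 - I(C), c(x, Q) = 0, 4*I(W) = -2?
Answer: 1798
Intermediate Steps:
I(W) = -1/2 (I(W) = (1/4)*(-2) = -1/2)
Z(C, E) = 7/2 (Z(C, E) = 3 - 1*(-1/2) = 3 + 1/2 = 7/2)
58*(Z(0, (c(-5, 5*4)*1)*2)*(-2) + 38) = 58*((7/2)*(-2) + 38) = 58*(-7 + 38) = 58*31 = 1798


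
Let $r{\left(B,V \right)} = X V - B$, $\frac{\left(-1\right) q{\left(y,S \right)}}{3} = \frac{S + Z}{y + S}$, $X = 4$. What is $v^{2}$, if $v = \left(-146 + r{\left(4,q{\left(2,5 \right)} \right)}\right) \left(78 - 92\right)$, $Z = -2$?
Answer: $4717584$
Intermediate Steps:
$q{\left(y,S \right)} = - \frac{3 \left(-2 + S\right)}{S + y}$ ($q{\left(y,S \right)} = - 3 \frac{S - 2}{y + S} = - 3 \frac{-2 + S}{S + y} = - \frac{3 \left(-2 + S\right)}{S + y}$)
$r{\left(B,V \right)} = - B + 4 V$ ($r{\left(B,V \right)} = 4 V - B = - B + 4 V$)
$v = 2172$ ($v = \left(-146 + \left(\left(-1\right) 4 + 4 \frac{3 \left(2 - 5\right)}{5 + 2}\right)\right) \left(78 - 92\right) = \left(-146 + \left(-4 + 4 \frac{3 \left(2 - 5\right)}{7}\right)\right) \left(-14\right) = \left(-146 + \left(-4 + 4 \cdot 3 \cdot \frac{1}{7} \left(-3\right)\right)\right) \left(-14\right) = \left(-146 + \left(-4 + 4 \left(- \frac{9}{7}\right)\right)\right) \left(-14\right) = \left(-146 - \frac{64}{7}\right) \left(-14\right) = \left(- \frac{1086}{7}\right) \left(-14\right) = 2172$)
$v^{2} = 2172^{2} = 4717584$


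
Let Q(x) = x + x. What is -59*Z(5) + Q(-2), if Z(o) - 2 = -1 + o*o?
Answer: -1538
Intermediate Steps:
Q(x) = 2*x
Z(o) = 1 + o² (Z(o) = 2 + (-1 + o*o) = 2 + (-1 + o²) = 1 + o²)
-59*Z(5) + Q(-2) = -59*(1 + 5²) + 2*(-2) = -59*(1 + 25) - 4 = -59*26 - 4 = -1534 - 4 = -1538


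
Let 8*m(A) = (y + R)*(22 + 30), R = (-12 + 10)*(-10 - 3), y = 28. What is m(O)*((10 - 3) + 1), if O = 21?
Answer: 2808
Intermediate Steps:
R = 26 (R = -2*(-13) = 26)
m(A) = 351 (m(A) = ((28 + 26)*(22 + 30))/8 = (54*52)/8 = (⅛)*2808 = 351)
m(O)*((10 - 3) + 1) = 351*((10 - 3) + 1) = 351*(7 + 1) = 351*8 = 2808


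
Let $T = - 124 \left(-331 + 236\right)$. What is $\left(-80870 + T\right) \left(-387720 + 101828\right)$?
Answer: $19752278280$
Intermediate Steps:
$T = 11780$ ($T = \left(-124\right) \left(-95\right) = 11780$)
$\left(-80870 + T\right) \left(-387720 + 101828\right) = \left(-80870 + 11780\right) \left(-387720 + 101828\right) = \left(-69090\right) \left(-285892\right) = 19752278280$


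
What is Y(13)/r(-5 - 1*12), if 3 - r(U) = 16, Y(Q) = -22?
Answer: 22/13 ≈ 1.6923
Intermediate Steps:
r(U) = -13 (r(U) = 3 - 1*16 = 3 - 16 = -13)
Y(13)/r(-5 - 1*12) = -22/(-13) = -22*(-1/13) = 22/13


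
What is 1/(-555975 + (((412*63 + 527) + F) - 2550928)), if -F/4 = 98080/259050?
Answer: -25905/79798319332 ≈ -3.2463e-7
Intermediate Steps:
F = -39232/25905 (F = -392320/259050 = -4*9808/25905 = -39232/25905 ≈ -1.5145)
1/(-555975 + (((412*63 + 527) + F) - 2550928)) = 1/(-555975 + (((412*63 + 527) - 39232/25905) - 2550928)) = 1/(-555975 + (((25956 + 527) - 39232/25905) - 2550928)) = 1/(-555975 + ((26483 - 39232/25905) - 2550928)) = 1/(-555975 + (686002883/25905 - 2550928)) = 1/(-555975 - 65395786957/25905) = 1/(-79798319332/25905) = -25905/79798319332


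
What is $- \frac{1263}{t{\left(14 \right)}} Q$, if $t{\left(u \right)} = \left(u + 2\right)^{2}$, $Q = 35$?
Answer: $- \frac{44205}{256} \approx -172.68$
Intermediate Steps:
$t{\left(u \right)} = \left(2 + u\right)^{2}$
$- \frac{1263}{t{\left(14 \right)}} Q = - \frac{1263}{\left(2 + 14\right)^{2}} \cdot 35 = - \frac{1263}{16^{2}} \cdot 35 = - \frac{1263}{256} \cdot 35 = \left(-1263\right) \frac{1}{256} \cdot 35 = \left(- \frac{1263}{256}\right) 35 = - \frac{44205}{256}$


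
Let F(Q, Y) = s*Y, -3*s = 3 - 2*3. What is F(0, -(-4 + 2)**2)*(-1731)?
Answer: 6924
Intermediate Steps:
s = 1 (s = -(3 - 2*3)/3 = -(3 - 6)/3 = -1/3*(-3) = 1)
F(Q, Y) = Y (F(Q, Y) = 1*Y = Y)
F(0, -(-4 + 2)**2)*(-1731) = -(-4 + 2)**2*(-1731) = -1*(-2)**2*(-1731) = -1*4*(-1731) = -4*(-1731) = 6924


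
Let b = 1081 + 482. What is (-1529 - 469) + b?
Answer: -435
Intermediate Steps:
b = 1563
(-1529 - 469) + b = (-1529 - 469) + 1563 = -1998 + 1563 = -435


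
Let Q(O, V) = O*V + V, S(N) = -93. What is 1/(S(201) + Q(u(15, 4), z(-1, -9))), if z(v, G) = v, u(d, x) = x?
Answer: -1/98 ≈ -0.010204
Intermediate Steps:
Q(O, V) = V + O*V
1/(S(201) + Q(u(15, 4), z(-1, -9))) = 1/(-93 - (1 + 4)) = 1/(-93 - 1*5) = 1/(-93 - 5) = 1/(-98) = -1/98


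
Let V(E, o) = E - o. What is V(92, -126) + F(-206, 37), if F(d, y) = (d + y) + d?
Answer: -157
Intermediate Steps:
F(d, y) = y + 2*d
V(92, -126) + F(-206, 37) = (92 - 1*(-126)) + (37 + 2*(-206)) = (92 + 126) + (37 - 412) = 218 - 375 = -157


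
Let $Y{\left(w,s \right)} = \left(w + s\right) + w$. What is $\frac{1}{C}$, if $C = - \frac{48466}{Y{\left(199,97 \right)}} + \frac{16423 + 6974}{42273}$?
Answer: $- \frac{19215}{1870727} \approx -0.010271$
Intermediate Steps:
$Y{\left(w,s \right)} = s + 2 w$ ($Y{\left(w,s \right)} = \left(s + w\right) + w = s + 2 w$)
$C = - \frac{1870727}{19215}$ ($C = - \frac{48466}{97 + 2 \cdot 199} + \frac{16423 + 6974}{42273} = - \frac{48466}{97 + 398} + 23397 \cdot \frac{1}{42273} = - \frac{48466}{495} + \frac{709}{1281} = \left(-48466\right) \frac{1}{495} + \frac{709}{1281} = - \frac{4406}{45} + \frac{709}{1281} = - \frac{1870727}{19215} \approx -97.358$)
$\frac{1}{C} = \frac{1}{- \frac{1870727}{19215}} = - \frac{19215}{1870727}$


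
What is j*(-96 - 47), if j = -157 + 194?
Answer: -5291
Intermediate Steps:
j = 37
j*(-96 - 47) = 37*(-96 - 47) = 37*(-143) = -5291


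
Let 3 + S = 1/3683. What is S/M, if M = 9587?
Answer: -11048/35308921 ≈ -0.00031290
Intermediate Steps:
S = -11048/3683 (S = -3 + 1/3683 = -11048/3683 ≈ -2.9997)
S/M = -11048/3683/9587 = -11048/3683*1/9587 = -11048/35308921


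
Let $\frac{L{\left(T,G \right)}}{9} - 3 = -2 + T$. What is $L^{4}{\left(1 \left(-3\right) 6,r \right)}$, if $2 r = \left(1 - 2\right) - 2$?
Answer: $547981281$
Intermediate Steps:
$r = - \frac{3}{2}$ ($r = \frac{\left(1 - 2\right) - 2}{2} = \frac{-1 - 2}{2} = \frac{1}{2} \left(-3\right) = - \frac{3}{2} \approx -1.5$)
$L{\left(T,G \right)} = 9 + 9 T$ ($L{\left(T,G \right)} = 27 + 9 \left(-2 + T\right) = 27 + \left(-18 + 9 T\right) = 9 + 9 T$)
$L^{4}{\left(1 \left(-3\right) 6,r \right)} = \left(9 + 9 \cdot 1 \left(-3\right) 6\right)^{4} = \left(9 + 9 \left(\left(-3\right) 6\right)\right)^{4} = \left(9 + 9 \left(-18\right)\right)^{4} = \left(9 - 162\right)^{4} = \left(-153\right)^{4} = 547981281$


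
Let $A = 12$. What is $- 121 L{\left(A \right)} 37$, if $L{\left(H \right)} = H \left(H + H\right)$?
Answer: $-1289376$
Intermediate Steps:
$L{\left(H \right)} = 2 H^{2}$ ($L{\left(H \right)} = H 2 H = 2 H^{2}$)
$- 121 L{\left(A \right)} 37 = - 121 \cdot 2 \cdot 12^{2} \cdot 37 = - 121 \cdot 2 \cdot 144 \cdot 37 = \left(-121\right) 288 \cdot 37 = \left(-34848\right) 37 = -1289376$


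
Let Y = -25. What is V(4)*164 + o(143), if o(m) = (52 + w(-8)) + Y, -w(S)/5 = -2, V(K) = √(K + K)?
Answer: 37 + 328*√2 ≈ 500.86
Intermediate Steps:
V(K) = √2*√K (V(K) = √(2*K) = √2*√K)
w(S) = 10 (w(S) = -5*(-2) = 10)
o(m) = 37 (o(m) = (52 + 10) - 25 = 62 - 25 = 37)
V(4)*164 + o(143) = (√2*√4)*164 + 37 = (√2*2)*164 + 37 = (2*√2)*164 + 37 = 328*√2 + 37 = 37 + 328*√2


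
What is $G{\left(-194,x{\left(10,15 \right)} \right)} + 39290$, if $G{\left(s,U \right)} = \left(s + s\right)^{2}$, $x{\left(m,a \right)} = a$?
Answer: $189834$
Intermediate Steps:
$G{\left(s,U \right)} = 4 s^{2}$ ($G{\left(s,U \right)} = \left(2 s\right)^{2} = 4 s^{2}$)
$G{\left(-194,x{\left(10,15 \right)} \right)} + 39290 = 4 \left(-194\right)^{2} + 39290 = 4 \cdot 37636 + 39290 = 150544 + 39290 = 189834$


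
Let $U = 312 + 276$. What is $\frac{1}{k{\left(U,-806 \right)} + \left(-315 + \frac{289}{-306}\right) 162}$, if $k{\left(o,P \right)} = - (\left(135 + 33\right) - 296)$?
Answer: $- \frac{1}{51055} \approx -1.9587 \cdot 10^{-5}$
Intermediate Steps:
$U = 588$
$k{\left(o,P \right)} = 128$ ($k{\left(o,P \right)} = - (168 - 296) = \left(-1\right) \left(-128\right) = 128$)
$\frac{1}{k{\left(U,-806 \right)} + \left(-315 + \frac{289}{-306}\right) 162} = \frac{1}{128 + \left(-315 + \frac{289}{-306}\right) 162} = \frac{1}{128 + \left(-315 + 289 \left(- \frac{1}{306}\right)\right) 162} = \frac{1}{128 + \left(-315 - \frac{17}{18}\right) 162} = \frac{1}{128 - 51183} = \frac{1}{-51055} = - \frac{1}{51055}$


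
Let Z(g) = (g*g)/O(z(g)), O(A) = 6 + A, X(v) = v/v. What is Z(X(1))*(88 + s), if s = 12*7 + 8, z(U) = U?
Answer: 180/7 ≈ 25.714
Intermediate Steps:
X(v) = 1
s = 92 (s = 84 + 8 = 92)
Z(g) = g²/(6 + g) (Z(g) = (g*g)/(6 + g) = g²/(6 + g))
Z(X(1))*(88 + s) = (1²/(6 + 1))*(88 + 92) = (1/7)*180 = (1*(⅐))*180 = (⅐)*180 = 180/7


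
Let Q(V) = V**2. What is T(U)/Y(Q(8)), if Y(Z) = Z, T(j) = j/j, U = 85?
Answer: 1/64 ≈ 0.015625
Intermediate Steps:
T(j) = 1
T(U)/Y(Q(8)) = 1/8**2 = 1/64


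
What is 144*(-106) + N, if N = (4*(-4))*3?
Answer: -15312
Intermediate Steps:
N = -48 (N = -16*3 = -48)
144*(-106) + N = 144*(-106) - 48 = -15264 - 48 = -15312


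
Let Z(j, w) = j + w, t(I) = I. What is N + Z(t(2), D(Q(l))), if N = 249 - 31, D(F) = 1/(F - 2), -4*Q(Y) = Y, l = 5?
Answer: 2856/13 ≈ 219.69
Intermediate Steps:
Q(Y) = -Y/4
D(F) = 1/(-2 + F)
N = 218
N + Z(t(2), D(Q(l))) = 218 + (2 + 1/(-2 - 1/4*5)) = 218 + (2 + 1/(-2 - 5/4)) = 218 + (2 + 1/(-13/4)) = 218 + (2 - 4/13) = 218 + 22/13 = 2856/13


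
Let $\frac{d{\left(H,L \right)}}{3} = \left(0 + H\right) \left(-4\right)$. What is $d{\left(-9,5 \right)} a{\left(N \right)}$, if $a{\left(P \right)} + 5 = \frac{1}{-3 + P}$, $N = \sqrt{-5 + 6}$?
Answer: $-594$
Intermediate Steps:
$d{\left(H,L \right)} = - 12 H$ ($d{\left(H,L \right)} = 3 \left(0 + H\right) \left(-4\right) = 3 H \left(-4\right) = 3 \left(- 4 H\right) = - 12 H$)
$N = 1$ ($N = \sqrt{1} = 1$)
$a{\left(P \right)} = -5 + \frac{1}{-3 + P}$
$d{\left(-9,5 \right)} a{\left(N \right)} = \left(-12\right) \left(-9\right) \frac{16 - 5}{-3 + 1} = 108 \frac{16 - 5}{-2} = 108 \left(\left(- \frac{1}{2}\right) 11\right) = 108 \left(- \frac{11}{2}\right) = -594$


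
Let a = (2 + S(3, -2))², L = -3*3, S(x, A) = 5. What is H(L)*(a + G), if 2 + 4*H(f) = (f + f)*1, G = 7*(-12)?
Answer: 175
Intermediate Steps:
G = -84
L = -9
H(f) = -½ + f/2 (H(f) = -½ + ((f + f)*1)/4 = -½ + ((2*f)*1)/4 = -½ + (2*f)/4 = -½ + f/2)
a = 49 (a = (2 + 5)² = 7² = 49)
H(L)*(a + G) = (-½ + (½)*(-9))*(49 - 84) = (-½ - 9/2)*(-35) = -5*(-35) = 175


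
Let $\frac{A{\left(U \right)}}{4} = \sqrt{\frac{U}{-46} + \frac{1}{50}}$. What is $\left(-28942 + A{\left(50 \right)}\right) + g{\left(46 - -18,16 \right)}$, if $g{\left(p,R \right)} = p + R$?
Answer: $-28862 + \frac{2 i \sqrt{56442}}{115} \approx -28862.0 + 4.1317 i$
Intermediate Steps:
$A{\left(U \right)} = 4 \sqrt{\frac{1}{50} - \frac{U}{46}}$ ($A{\left(U \right)} = 4 \sqrt{\frac{U}{-46} + \frac{1}{50}} = 4 \sqrt{U \left(- \frac{1}{46}\right) + \frac{1}{50}} = 4 \sqrt{- \frac{U}{46} + \frac{1}{50}} = 4 \sqrt{\frac{1}{50} - \frac{U}{46}}$)
$g{\left(p,R \right)} = R + p$
$\left(-28942 + A{\left(50 \right)}\right) + g{\left(46 - -18,16 \right)} = \left(-28942 + \frac{2 \sqrt{1058 - 57500}}{115}\right) + \left(16 + \left(46 - -18\right)\right) = \left(-28942 + \frac{2 \sqrt{1058 - 57500}}{115}\right) + \left(16 + \left(46 + 18\right)\right) = \left(-28942 + \frac{2 \sqrt{-56442}}{115}\right) + \left(16 + 64\right) = \left(-28942 + \frac{2 i \sqrt{56442}}{115}\right) + 80 = -28862 + \frac{2 i \sqrt{56442}}{115}$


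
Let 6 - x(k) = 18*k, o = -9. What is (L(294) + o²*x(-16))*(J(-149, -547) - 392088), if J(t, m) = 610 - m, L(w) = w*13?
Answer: -10803769116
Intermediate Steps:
x(k) = 6 - 18*k
L(w) = 13*w
(L(294) + o²*x(-16))*(J(-149, -547) - 392088) = (13*294 + (-9)²*(6 - 18*(-16)))*((610 - 1*(-547)) - 392088) = (3822 + 81*(6 + 288))*((610 + 547) - 392088) = (3822 + 81*294)*(1157 - 392088) = (3822 + 23814)*(-390931) = 27636*(-390931) = -10803769116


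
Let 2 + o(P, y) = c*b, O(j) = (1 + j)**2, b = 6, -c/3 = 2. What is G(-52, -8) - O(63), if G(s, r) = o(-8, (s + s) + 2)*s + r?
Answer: -2128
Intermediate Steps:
c = -6 (c = -3*2 = -6)
o(P, y) = -38 (o(P, y) = -2 - 6*6 = -2 - 36 = -38)
G(s, r) = r - 38*s (G(s, r) = -38*s + r = r - 38*s)
G(-52, -8) - O(63) = (-8 - 38*(-52)) - (1 + 63)**2 = (-8 + 1976) - 1*64**2 = 1968 - 1*4096 = 1968 - 4096 = -2128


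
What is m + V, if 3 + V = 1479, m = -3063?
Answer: -1587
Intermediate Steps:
V = 1476 (V = -3 + 1479 = 1476)
m + V = -3063 + 1476 = -1587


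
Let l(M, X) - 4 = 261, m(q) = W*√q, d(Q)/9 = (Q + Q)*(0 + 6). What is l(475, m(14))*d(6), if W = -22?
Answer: 171720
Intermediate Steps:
d(Q) = 108*Q (d(Q) = 9*((Q + Q)*(0 + 6)) = 9*((2*Q)*6) = 9*(12*Q) = 108*Q)
m(q) = -22*√q
l(M, X) = 265 (l(M, X) = 4 + 261 = 265)
l(475, m(14))*d(6) = 265*(108*6) = 265*648 = 171720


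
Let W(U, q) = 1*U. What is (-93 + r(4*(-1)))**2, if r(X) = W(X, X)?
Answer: 9409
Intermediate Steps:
W(U, q) = U
r(X) = X
(-93 + r(4*(-1)))**2 = (-93 + 4*(-1))**2 = (-93 - 4)**2 = (-97)**2 = 9409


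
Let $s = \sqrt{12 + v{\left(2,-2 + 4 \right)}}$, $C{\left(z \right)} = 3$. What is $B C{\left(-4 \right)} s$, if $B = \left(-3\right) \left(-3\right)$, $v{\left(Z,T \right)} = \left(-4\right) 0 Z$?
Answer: $54 \sqrt{3} \approx 93.531$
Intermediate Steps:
$v{\left(Z,T \right)} = 0$ ($v{\left(Z,T \right)} = 0 Z = 0$)
$B = 9$
$s = 2 \sqrt{3}$ ($s = \sqrt{12 + 0} = \sqrt{12} = 2 \sqrt{3} \approx 3.4641$)
$B C{\left(-4 \right)} s = 9 \cdot 3 \cdot 2 \sqrt{3} = 27 \cdot 2 \sqrt{3} = 54 \sqrt{3}$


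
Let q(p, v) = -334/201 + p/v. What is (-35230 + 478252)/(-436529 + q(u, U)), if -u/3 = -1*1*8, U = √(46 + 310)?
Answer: -695379956621265954/685190967013691897 - 214782381864*√89/685190967013691897 ≈ -1.0149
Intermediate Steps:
U = 2*√89 (U = √356 = 2*√89 ≈ 18.868)
u = 24 (u = -3*(-1*1)*8 = -(-3)*8 = -3*(-8) = 24)
q(p, v) = -334/201 + p/v (q(p, v) = -334*1/201 + p/v = -334/201 + p/v)
(-35230 + 478252)/(-436529 + q(u, U)) = (-35230 + 478252)/(-436529 + (-334/201 + 24/((2*√89)))) = 443022/(-436529 + (-334/201 + 24*(√89/178))) = 443022/(-436529 + (-334/201 + 12*√89/89)) = 443022/(-87742663/201 + 12*√89/89)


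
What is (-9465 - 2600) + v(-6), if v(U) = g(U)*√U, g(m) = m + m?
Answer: -12065 - 12*I*√6 ≈ -12065.0 - 29.394*I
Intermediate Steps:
g(m) = 2*m
v(U) = 2*U^(3/2) (v(U) = (2*U)*√U = 2*U^(3/2))
(-9465 - 2600) + v(-6) = (-9465 - 2600) + 2*(-6)^(3/2) = -12065 + 2*(-6*I*√6) = -12065 - 12*I*√6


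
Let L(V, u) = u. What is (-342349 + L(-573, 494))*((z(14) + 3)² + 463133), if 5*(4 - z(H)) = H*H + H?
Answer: -158743104090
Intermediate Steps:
z(H) = 4 - H/5 - H²/5 (z(H) = 4 - (H*H + H)/5 = 4 - (H² + H)/5 = 4 - (H + H²)/5 = 4 + (-H/5 - H²/5) = 4 - H/5 - H²/5)
(-342349 + L(-573, 494))*((z(14) + 3)² + 463133) = (-342349 + 494)*(((4 - ⅕*14 - ⅕*14²) + 3)² + 463133) = -341855*(((4 - 14/5 - ⅕*196) + 3)² + 463133) = -341855*(((4 - 14/5 - 196/5) + 3)² + 463133) = -341855*((-38 + 3)² + 463133) = -341855*((-35)² + 463133) = -341855*(1225 + 463133) = -341855*464358 = -158743104090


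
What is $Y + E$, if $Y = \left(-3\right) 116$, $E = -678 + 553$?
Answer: $-473$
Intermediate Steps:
$E = -125$
$Y = -348$
$Y + E = -348 - 125 = -473$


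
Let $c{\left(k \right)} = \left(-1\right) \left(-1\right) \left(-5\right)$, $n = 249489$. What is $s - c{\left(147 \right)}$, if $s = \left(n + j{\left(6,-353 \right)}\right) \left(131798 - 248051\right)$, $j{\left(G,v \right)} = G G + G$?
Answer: $-29008727338$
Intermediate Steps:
$j{\left(G,v \right)} = G + G^{2}$ ($j{\left(G,v \right)} = G^{2} + G = G + G^{2}$)
$c{\left(k \right)} = -5$ ($c{\left(k \right)} = 1 \left(-5\right) = -5$)
$s = -29008727343$ ($s = \left(249489 + 6 \left(1 + 6\right)\right) \left(131798 - 248051\right) = \left(249489 + 6 \cdot 7\right) \left(-116253\right) = \left(249489 + 42\right) \left(-116253\right) = 249531 \left(-116253\right) = -29008727343$)
$s - c{\left(147 \right)} = -29008727343 - -5 = -29008727343 + 5 = -29008727338$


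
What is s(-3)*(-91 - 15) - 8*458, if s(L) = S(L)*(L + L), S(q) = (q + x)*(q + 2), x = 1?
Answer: -2392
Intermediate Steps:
S(q) = (1 + q)*(2 + q) (S(q) = (q + 1)*(q + 2) = (1 + q)*(2 + q))
s(L) = 2*L*(2 + L² + 3*L) (s(L) = (2 + L² + 3*L)*(L + L) = (2 + L² + 3*L)*(2*L) = 2*L*(2 + L² + 3*L))
s(-3)*(-91 - 15) - 8*458 = (2*(-3)*(2 + (-3)² + 3*(-3)))*(-91 - 15) - 8*458 = (2*(-3)*(2 + 9 - 9))*(-106) - 3664 = (2*(-3)*2)*(-106) - 3664 = -12*(-106) - 3664 = 1272 - 3664 = -2392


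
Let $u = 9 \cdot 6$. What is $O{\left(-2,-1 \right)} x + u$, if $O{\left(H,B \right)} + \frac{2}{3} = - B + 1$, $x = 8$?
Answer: $\frac{194}{3} \approx 64.667$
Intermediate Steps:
$u = 54$
$O{\left(H,B \right)} = \frac{1}{3} - B$ ($O{\left(H,B \right)} = - \frac{2}{3} - \left(-1 + B\right) = \frac{1}{3} - B$)
$O{\left(-2,-1 \right)} x + u = \left(\frac{1}{3} - -1\right) 8 + 54 = \left(\frac{1}{3} + 1\right) 8 + 54 = \frac{4}{3} \cdot 8 + 54 = \frac{32}{3} + 54 = \frac{194}{3}$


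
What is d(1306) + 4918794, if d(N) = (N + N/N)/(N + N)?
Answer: 12847891235/2612 ≈ 4.9188e+6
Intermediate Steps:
d(N) = (1 + N)/(2*N) (d(N) = (N + 1)/((2*N)) = (1 + N)*(1/(2*N)) = (1 + N)/(2*N))
d(1306) + 4918794 = (½)*(1 + 1306)/1306 + 4918794 = (½)*(1/1306)*1307 + 4918794 = 1307/2612 + 4918794 = 12847891235/2612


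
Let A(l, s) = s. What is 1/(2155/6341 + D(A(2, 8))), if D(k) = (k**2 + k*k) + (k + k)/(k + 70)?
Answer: 247299/31789045 ≈ 0.0077794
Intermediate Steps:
D(k) = 2*k**2 + 2*k/(70 + k) (D(k) = (k**2 + k**2) + (2*k)/(70 + k) = 2*k**2 + 2*k/(70 + k))
1/(2155/6341 + D(A(2, 8))) = 1/(2155/6341 + 2*8*(1 + 8**2 + 70*8)/(70 + 8)) = 1/(2155*(1/6341) + 2*8*(1 + 64 + 560)/78) = 1/(2155/6341 + 2*8*(1/78)*625) = 1/(2155/6341 + 5000/39) = 1/(31789045/247299) = 247299/31789045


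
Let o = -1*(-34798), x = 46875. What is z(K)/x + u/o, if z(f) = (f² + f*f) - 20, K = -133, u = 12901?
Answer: 611707353/543718750 ≈ 1.1250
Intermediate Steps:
o = 34798
z(f) = -20 + 2*f² (z(f) = (f² + f²) - 20 = 2*f² - 20 = -20 + 2*f²)
z(K)/x + u/o = (-20 + 2*(-133)²)/46875 + 12901/34798 = (-20 + 2*17689)*(1/46875) + 12901*(1/34798) = (-20 + 35378)*(1/46875) + 12901/34798 = 35358*(1/46875) + 12901/34798 = 11786/15625 + 12901/34798 = 611707353/543718750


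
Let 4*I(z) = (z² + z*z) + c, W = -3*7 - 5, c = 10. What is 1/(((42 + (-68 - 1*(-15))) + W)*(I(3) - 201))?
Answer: 1/7178 ≈ 0.00013931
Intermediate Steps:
W = -26 (W = -21 - 5 = -26)
I(z) = 5/2 + z²/2 (I(z) = ((z² + z*z) + 10)/4 = ((z² + z²) + 10)/4 = (2*z² + 10)/4 = (10 + 2*z²)/4 = 5/2 + z²/2)
1/(((42 + (-68 - 1*(-15))) + W)*(I(3) - 201)) = 1/(((42 + (-68 - 1*(-15))) - 26)*((5/2 + (½)*3²) - 201)) = 1/(((42 + (-68 + 15)) - 26)*((5/2 + (½)*9) - 201)) = 1/(((42 - 53) - 26)*((5/2 + 9/2) - 201)) = 1/((-11 - 26)*(7 - 201)) = 1/(-37*(-194)) = 1/7178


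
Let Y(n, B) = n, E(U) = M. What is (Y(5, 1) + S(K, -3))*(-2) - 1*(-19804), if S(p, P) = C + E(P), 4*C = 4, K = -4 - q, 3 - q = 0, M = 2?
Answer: 19788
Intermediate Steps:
q = 3 (q = 3 - 1*0 = 3 + 0 = 3)
K = -7 (K = -4 - 1*3 = -4 - 3 = -7)
C = 1 (C = (¼)*4 = 1)
E(U) = 2
S(p, P) = 3 (S(p, P) = 1 + 2 = 3)
(Y(5, 1) + S(K, -3))*(-2) - 1*(-19804) = (5 + 3)*(-2) - 1*(-19804) = 8*(-2) + 19804 = -16 + 19804 = 19788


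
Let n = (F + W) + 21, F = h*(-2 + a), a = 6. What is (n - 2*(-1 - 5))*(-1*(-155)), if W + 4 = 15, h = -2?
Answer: 5580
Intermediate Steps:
W = 11 (W = -4 + 15 = 11)
F = -8 (F = -2*(-2 + 6) = -2*4 = -8)
n = 24 (n = (-8 + 11) + 21 = 3 + 21 = 24)
(n - 2*(-1 - 5))*(-1*(-155)) = (24 - 2*(-1 - 5))*(-1*(-155)) = (24 - 2*(-6))*155 = (24 + 12)*155 = 36*155 = 5580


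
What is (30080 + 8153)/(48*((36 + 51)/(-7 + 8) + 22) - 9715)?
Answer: -38233/4483 ≈ -8.5284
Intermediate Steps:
(30080 + 8153)/(48*((36 + 51)/(-7 + 8) + 22) - 9715) = 38233/(48*(87/1 + 22) - 9715) = 38233/(48*(87*1 + 22) - 9715) = 38233/(48*(87 + 22) - 9715) = 38233/(48*109 - 9715) = 38233/(5232 - 9715) = 38233/(-4483) = 38233*(-1/4483) = -38233/4483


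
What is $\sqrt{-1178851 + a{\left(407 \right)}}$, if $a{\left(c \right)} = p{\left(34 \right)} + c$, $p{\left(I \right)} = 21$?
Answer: $i \sqrt{1178423} \approx 1085.6 i$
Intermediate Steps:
$a{\left(c \right)} = 21 + c$
$\sqrt{-1178851 + a{\left(407 \right)}} = \sqrt{-1178851 + \left(21 + 407\right)} = \sqrt{-1178851 + 428} = \sqrt{-1178423} = i \sqrt{1178423}$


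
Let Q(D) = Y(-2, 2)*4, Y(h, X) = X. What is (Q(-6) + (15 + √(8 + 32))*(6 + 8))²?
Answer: 55364 + 12208*√10 ≈ 93969.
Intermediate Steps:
Q(D) = 8 (Q(D) = 2*4 = 8)
(Q(-6) + (15 + √(8 + 32))*(6 + 8))² = (8 + (15 + √(8 + 32))*(6 + 8))² = (8 + (15 + √40)*14)² = (8 + (15 + 2*√10)*14)² = (8 + (210 + 28*√10))² = (218 + 28*√10)²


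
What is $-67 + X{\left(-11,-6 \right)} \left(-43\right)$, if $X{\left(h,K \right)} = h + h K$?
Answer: $-2432$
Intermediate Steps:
$X{\left(h,K \right)} = h + K h$
$-67 + X{\left(-11,-6 \right)} \left(-43\right) = -67 + - 11 \left(1 - 6\right) \left(-43\right) = -67 + \left(-11\right) \left(-5\right) \left(-43\right) = -67 + 55 \left(-43\right) = -67 - 2365 = -2432$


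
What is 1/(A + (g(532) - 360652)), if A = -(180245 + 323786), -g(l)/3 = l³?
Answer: -1/452570987 ≈ -2.2096e-9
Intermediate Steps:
g(l) = -3*l³
A = -504031 (A = -1*504031 = -504031)
1/(A + (g(532) - 360652)) = 1/(-504031 + (-3*532³ - 360652)) = 1/(-504031 + (-3*150568768 - 360652)) = 1/(-504031 + (-451706304 - 360652)) = 1/(-504031 - 452066956) = 1/(-452570987) = -1/452570987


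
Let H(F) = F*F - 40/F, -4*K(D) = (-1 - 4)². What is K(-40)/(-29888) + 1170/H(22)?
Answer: 4931945/2032384 ≈ 2.4267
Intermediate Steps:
K(D) = -25/4 (K(D) = -(-1 - 4)²/4 = -¼*(-5)² = -¼*25 = -25/4)
H(F) = F² - 40/F
K(-40)/(-29888) + 1170/H(22) = -25/4/(-29888) + 1170/(((-40 + 22³)/22)) = -25/4*(-1/29888) + 1170/(((-40 + 10648)/22)) = 25/119552 + 1170/(((1/22)*10608)) = 25/119552 + 1170/(5304/11) = 25/119552 + 1170*(11/5304) = 25/119552 + 165/68 = 4931945/2032384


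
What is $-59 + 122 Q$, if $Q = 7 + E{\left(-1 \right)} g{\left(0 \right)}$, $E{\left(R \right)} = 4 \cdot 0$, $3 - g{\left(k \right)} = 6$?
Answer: $795$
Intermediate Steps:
$g{\left(k \right)} = -3$ ($g{\left(k \right)} = 3 - 6 = -3$)
$E{\left(R \right)} = 0$
$Q = 7$ ($Q = 7 + 0 \left(-3\right) = 7 + 0 = 7$)
$-59 + 122 Q = -59 + 122 \cdot 7 = -59 + 854 = 795$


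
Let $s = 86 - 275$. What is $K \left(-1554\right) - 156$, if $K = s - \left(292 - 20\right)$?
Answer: $716238$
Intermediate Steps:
$s = -189$
$K = -461$ ($K = -189 - \left(292 - 20\right) = -189 - 272 = -461$)
$K \left(-1554\right) - 156 = \left(-461\right) \left(-1554\right) - 156 = 716394 - 156 = 716238$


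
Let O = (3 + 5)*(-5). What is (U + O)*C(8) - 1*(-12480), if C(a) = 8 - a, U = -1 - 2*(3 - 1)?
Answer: 12480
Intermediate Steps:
O = -40 (O = 8*(-5) = -40)
U = -5 (U = -1 - 2*2 = -1 - 1*4 = -1 - 4 = -5)
(U + O)*C(8) - 1*(-12480) = (-5 - 40)*(8 - 1*8) - 1*(-12480) = -45*(8 - 8) + 12480 = -45*0 + 12480 = 0 + 12480 = 12480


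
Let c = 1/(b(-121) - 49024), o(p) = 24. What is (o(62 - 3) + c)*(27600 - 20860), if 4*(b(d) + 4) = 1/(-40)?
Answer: 1268922168160/7844481 ≈ 1.6176e+5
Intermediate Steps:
b(d) = -641/160 (b(d) = -4 + (¼)/(-40) = -4 + (¼)*(-1/40) = -4 - 1/160 = -641/160)
c = -160/7844481 (c = 1/(-641/160 - 49024) = 1/(-7844481/160) = -160/7844481 ≈ -2.0397e-5)
(o(62 - 3) + c)*(27600 - 20860) = (24 - 160/7844481)*(27600 - 20860) = (188267384/7844481)*6740 = 1268922168160/7844481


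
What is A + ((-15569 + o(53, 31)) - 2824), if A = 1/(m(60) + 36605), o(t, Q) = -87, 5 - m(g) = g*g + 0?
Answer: -610024799/33010 ≈ -18480.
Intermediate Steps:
m(g) = 5 - g² (m(g) = 5 - (g*g + 0) = 5 - (g² + 0) = 5 - g²)
A = 1/33010 (A = 1/((5 - 1*60²) + 36605) = 1/((5 - 1*3600) + 36605) = 1/((5 - 3600) + 36605) = 1/(-3595 + 36605) = 1/33010 ≈ 3.0294e-5)
A + ((-15569 + o(53, 31)) - 2824) = 1/33010 + ((-15569 - 87) - 2824) = 1/33010 + (-15656 - 2824) = 1/33010 - 18480 = -610024799/33010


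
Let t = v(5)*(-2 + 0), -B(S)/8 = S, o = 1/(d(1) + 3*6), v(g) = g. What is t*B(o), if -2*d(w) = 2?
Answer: 80/17 ≈ 4.7059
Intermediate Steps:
d(w) = -1 (d(w) = -½*2 = -1)
o = 1/17 (o = 1/(-1 + 3*6) = 1/(-1 + 18) = 1/17 ≈ 0.058824)
B(S) = -8*S
t = -10 (t = 5*(-2 + 0) = 5*(-2) = -10)
t*B(o) = -(-80)/17 = -10*(-8/17) = 80/17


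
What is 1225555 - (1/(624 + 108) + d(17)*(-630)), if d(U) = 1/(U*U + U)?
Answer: 15250832023/12444 ≈ 1.2256e+6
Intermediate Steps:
d(U) = 1/(U + U²) (d(U) = 1/(U² + U) = 1/(U + U²))
1225555 - (1/(624 + 108) + d(17)*(-630)) = 1225555 - (1/(624 + 108) + (1/(17*(1 + 17)))*(-630)) = 1225555 - (1/732 + ((1/17)/18)*(-630)) = 1225555 - (1/732 + ((1/17)*(1/18))*(-630)) = 1225555 - (1/732 + (1/306)*(-630)) = 1225555 - (1/732 - 35/17) = 1225555 - 1*(-25603/12444) = 1225555 + 25603/12444 = 15250832023/12444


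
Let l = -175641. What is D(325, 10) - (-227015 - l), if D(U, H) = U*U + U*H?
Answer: 160249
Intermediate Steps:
D(U, H) = U² + H*U
D(325, 10) - (-227015 - l) = 325*(10 + 325) - (-227015 - 1*(-175641)) = 325*335 - (-227015 + 175641) = 108875 - 1*(-51374) = 108875 + 51374 = 160249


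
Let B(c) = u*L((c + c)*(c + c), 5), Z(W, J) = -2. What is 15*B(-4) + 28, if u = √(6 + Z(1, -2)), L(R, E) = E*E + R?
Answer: 2698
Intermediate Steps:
L(R, E) = R + E² (L(R, E) = E² + R = R + E²)
u = 2 (u = √(6 - 2) = √4 = 2)
B(c) = 50 + 8*c² (B(c) = 2*((c + c)*(c + c) + 5²) = 2*((2*c)*(2*c) + 25) = 2*(4*c² + 25) = 2*(25 + 4*c²) = 50 + 8*c²)
15*B(-4) + 28 = 15*(50 + 8*(-4)²) + 28 = 15*(50 + 8*16) + 28 = 15*(50 + 128) + 28 = 15*178 + 28 = 2670 + 28 = 2698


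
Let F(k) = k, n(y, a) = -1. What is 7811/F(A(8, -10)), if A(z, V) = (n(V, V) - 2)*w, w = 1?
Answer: -7811/3 ≈ -2603.7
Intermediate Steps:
A(z, V) = -3 (A(z, V) = (-1 - 2)*1 = -3*1 = -3)
7811/F(A(8, -10)) = 7811/(-3) = 7811*(-1/3) = -7811/3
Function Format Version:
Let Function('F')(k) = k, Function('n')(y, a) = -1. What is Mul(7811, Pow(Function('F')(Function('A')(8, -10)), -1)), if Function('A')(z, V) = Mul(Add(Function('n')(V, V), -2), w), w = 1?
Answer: Rational(-7811, 3) ≈ -2603.7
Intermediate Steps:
Function('A')(z, V) = -3 (Function('A')(z, V) = Mul(Add(-1, -2), 1) = Mul(-3, 1) = -3)
Mul(7811, Pow(Function('F')(Function('A')(8, -10)), -1)) = Mul(7811, Pow(-3, -1)) = Mul(7811, Rational(-1, 3)) = Rational(-7811, 3)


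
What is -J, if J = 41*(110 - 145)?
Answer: 1435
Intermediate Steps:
J = -1435 (J = 41*(-35) = -1435)
-J = -1*(-1435) = 1435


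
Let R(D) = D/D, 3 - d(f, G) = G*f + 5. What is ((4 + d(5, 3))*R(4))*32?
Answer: -416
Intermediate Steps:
d(f, G) = -2 - G*f (d(f, G) = 3 - (G*f + 5) = 3 - (5 + G*f) = 3 + (-5 - G*f) = -2 - G*f)
R(D) = 1
((4 + d(5, 3))*R(4))*32 = ((4 + (-2 - 1*3*5))*1)*32 = ((4 + (-2 - 15))*1)*32 = ((4 - 17)*1)*32 = -13*1*32 = -13*32 = -416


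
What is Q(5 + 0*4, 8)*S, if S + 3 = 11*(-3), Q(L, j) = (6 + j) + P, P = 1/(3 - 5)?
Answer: -486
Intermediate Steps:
P = -1/2 (P = 1/(-2) = -1/2 ≈ -0.50000)
Q(L, j) = 11/2 + j (Q(L, j) = (6 + j) - 1/2 = 11/2 + j)
S = -36 (S = -3 + 11*(-3) = -3 - 33 = -36)
Q(5 + 0*4, 8)*S = (11/2 + 8)*(-36) = (27/2)*(-36) = -486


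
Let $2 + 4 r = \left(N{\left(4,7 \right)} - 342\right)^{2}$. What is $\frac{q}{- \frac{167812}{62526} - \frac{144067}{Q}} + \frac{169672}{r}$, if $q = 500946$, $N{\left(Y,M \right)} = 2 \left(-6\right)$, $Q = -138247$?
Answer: $- \frac{135656050229878166258}{444600673489777} \approx -3.0512 \cdot 10^{5}$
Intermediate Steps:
$N{\left(Y,M \right)} = -12$
$r = \frac{62657}{2}$ ($r = - \frac{1}{2} + \frac{\left(-12 - 342\right)^{2}}{4} = - \frac{1}{2} + \frac{\left(-354\right)^{2}}{4} = - \frac{1}{2} + \frac{1}{4} \cdot 125316 = - \frac{1}{2} + 31329 = \frac{62657}{2} \approx 31329.0$)
$\frac{q}{- \frac{167812}{62526} - \frac{144067}{Q}} + \frac{169672}{r} = \frac{500946}{- \frac{167812}{62526} - \frac{144067}{-138247}} + \frac{169672}{\frac{62657}{2}} = \frac{500946}{\left(-167812\right) \frac{1}{62526} - - \frac{144067}{138247}} + 169672 \cdot \frac{2}{62657} = \frac{500946}{- \frac{83906}{31263} + \frac{144067}{138247}} + \frac{339344}{62657} = \frac{500946}{- \frac{7095786161}{4322015961}} + \frac{339344}{62657} = 500946 \left(- \frac{4322015961}{7095786161}\right) + \frac{339344}{62657} = - \frac{2165096607599106}{7095786161} + \frac{339344}{62657} = - \frac{135656050229878166258}{444600673489777}$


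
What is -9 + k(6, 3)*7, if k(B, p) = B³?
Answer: 1503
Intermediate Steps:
-9 + k(6, 3)*7 = -9 + 6³*7 = -9 + 216*7 = -9 + 1512 = 1503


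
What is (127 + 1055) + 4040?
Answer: 5222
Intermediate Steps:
(127 + 1055) + 4040 = 1182 + 4040 = 5222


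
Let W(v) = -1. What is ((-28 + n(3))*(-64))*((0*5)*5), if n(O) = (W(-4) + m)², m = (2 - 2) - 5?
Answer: 0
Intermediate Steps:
m = -5 (m = 0 - 5 = -5)
n(O) = 36 (n(O) = (-1 - 5)² = (-6)² = 36)
((-28 + n(3))*(-64))*((0*5)*5) = ((-28 + 36)*(-64))*((0*5)*5) = (8*(-64))*(0*5) = -512*0 = 0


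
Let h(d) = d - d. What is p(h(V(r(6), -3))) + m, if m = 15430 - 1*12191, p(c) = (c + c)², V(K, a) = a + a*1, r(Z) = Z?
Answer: 3239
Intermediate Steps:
V(K, a) = 2*a (V(K, a) = a + a = 2*a)
h(d) = 0
p(c) = 4*c² (p(c) = (2*c)² = 4*c²)
m = 3239 (m = 15430 - 12191 = 3239)
p(h(V(r(6), -3))) + m = 4*0² + 3239 = 4*0 + 3239 = 0 + 3239 = 3239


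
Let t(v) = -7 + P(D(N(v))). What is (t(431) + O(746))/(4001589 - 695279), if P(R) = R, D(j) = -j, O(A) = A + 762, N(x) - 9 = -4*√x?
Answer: 746/1653155 + 2*√431/1653155 ≈ 0.00047637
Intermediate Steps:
N(x) = 9 - 4*√x
O(A) = 762 + A
t(v) = -16 + 4*√v (t(v) = -7 - (9 - 4*√v) = -7 + (-9 + 4*√v) = -16 + 4*√v)
(t(431) + O(746))/(4001589 - 695279) = ((-16 + 4*√431) + (762 + 746))/(4001589 - 695279) = ((-16 + 4*√431) + 1508)/3306310 = (1492 + 4*√431)*(1/3306310) = 746/1653155 + 2*√431/1653155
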